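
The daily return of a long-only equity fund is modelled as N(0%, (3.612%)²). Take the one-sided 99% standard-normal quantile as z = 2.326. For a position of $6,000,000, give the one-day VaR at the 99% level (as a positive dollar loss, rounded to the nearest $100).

$504,100

VaR = z·σ = 2.326 × 3.612% = 8.402%.
On $6,000,000: 0.08402 × $6,000,000 = $504,120.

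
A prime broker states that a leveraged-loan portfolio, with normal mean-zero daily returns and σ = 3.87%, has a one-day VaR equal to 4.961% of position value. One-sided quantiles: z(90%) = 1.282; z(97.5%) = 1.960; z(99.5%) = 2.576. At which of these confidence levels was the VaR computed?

90%

Implied z = VaR/σ = 4.961 / 3.87 = 1.282.
This matches z(90%) = 1.282.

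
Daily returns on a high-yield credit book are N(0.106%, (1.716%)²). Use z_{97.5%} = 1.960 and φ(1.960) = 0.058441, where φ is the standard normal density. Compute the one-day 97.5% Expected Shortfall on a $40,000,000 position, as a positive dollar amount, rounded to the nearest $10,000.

$1,560,000

Tail multiplier: φ(z)/(1−α) = 0.058441 / 0.025 = 2.338.
ES = −(0.106%) + 1.716% × 2.338 = 3.906%.
On $40,000,000: 0.03906 × $40,000,000 = $1,562,400.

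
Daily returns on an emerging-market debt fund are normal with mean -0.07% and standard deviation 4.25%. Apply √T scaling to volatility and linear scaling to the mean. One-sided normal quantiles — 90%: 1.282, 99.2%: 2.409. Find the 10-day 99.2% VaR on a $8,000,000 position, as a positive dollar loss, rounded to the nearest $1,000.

σ_{10d} = 4.25% × √10 = 13.440%; μ_{10d} = 10 × -0.07% = -0.700%.
VaR = −(-0.700%) + 2.409 × 13.440% = 33.077%.
On $8,000,000: 0.33077 × $8,000,000 = $2,646,160.

$2,646,000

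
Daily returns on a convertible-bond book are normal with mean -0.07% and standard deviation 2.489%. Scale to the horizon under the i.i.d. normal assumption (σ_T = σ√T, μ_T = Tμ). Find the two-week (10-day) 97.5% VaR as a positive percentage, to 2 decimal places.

At 97.5%, z = 1.960.
σ_{10d} = 2.489% × √10 = 7.871%; μ_{10d} = 10 × -0.07% = -0.700%.
VaR = −(-0.700%) + 1.960 × 7.871% = 16.127%.

16.13%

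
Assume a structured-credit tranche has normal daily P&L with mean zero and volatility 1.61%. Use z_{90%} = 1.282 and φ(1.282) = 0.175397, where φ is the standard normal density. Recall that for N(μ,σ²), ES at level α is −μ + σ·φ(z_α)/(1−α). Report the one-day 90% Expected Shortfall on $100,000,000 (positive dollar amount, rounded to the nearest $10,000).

Tail multiplier: φ(z)/(1−α) = 0.175397 / 0.1 = 1.754.
ES = 1.61% × 1.754 = 2.824%.
On $100,000,000: 0.02824 × $100,000,000 = $2,824,000.

$2,820,000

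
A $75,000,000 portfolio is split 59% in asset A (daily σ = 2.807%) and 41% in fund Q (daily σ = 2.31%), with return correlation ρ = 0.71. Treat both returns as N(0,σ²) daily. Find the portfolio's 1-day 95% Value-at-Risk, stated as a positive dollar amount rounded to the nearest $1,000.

σ_p² = 0.59²·2.807² + 0.41²·2.31² + 2·0.71·0.59·0.41·2.807·2.31 = 5.8671 (%²).
σ_p = √5.8671 = 2.422%.
At 95%, z = 1.645.
VaR = 1.645 × 2.422% = 3.984%; on $75,000,000 that is $2,988,000.

$2,988,000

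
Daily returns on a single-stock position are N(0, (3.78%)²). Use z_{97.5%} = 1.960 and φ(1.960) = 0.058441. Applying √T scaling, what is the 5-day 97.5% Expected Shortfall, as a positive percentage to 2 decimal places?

σ_{5d} = 3.78% × √5 = 8.452%.
ES multiplier = φ(z)/(1−α) = 0.058441/0.025 = 2.338.
ES = 8.452% × 2.338 = 19.761%.

19.76%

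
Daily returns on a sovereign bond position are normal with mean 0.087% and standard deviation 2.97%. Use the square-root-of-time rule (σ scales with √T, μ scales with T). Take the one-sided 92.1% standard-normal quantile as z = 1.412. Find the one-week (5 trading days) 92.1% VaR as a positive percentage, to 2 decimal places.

8.94%

σ_{5d} = 2.97% × √5 = 6.641%; μ_{5d} = 5 × 0.087% = 0.435%.
VaR = −(0.435%) + 1.412 × 6.641% = 8.942%.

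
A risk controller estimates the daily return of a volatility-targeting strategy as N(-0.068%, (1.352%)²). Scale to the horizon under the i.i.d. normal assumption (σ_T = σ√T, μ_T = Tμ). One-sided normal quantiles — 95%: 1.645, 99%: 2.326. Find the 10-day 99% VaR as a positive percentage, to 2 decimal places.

σ_{10d} = 1.352% × √10 = 4.275%; μ_{10d} = 10 × -0.068% = -0.680%.
VaR = −(-0.680%) + 2.326 × 4.275% = 10.624%.

10.62%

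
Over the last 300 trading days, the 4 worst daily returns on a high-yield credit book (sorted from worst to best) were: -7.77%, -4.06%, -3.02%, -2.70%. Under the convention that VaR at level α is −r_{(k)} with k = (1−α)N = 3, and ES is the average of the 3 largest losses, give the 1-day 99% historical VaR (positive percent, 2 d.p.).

k = 3; the 3rd lowest return is -3.02%, so VaR = 3.02%.

3.02%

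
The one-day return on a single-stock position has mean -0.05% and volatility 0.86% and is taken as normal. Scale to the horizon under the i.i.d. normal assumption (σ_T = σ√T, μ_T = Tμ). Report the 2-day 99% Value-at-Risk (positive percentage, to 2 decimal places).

2.93%

At 99%, z = 2.326.
σ_{2d} = 0.86% × √2 = 1.216%; μ_{2d} = 2 × -0.05% = -0.100%.
VaR = −(-0.100%) + 2.326 × 1.216% = 2.928%.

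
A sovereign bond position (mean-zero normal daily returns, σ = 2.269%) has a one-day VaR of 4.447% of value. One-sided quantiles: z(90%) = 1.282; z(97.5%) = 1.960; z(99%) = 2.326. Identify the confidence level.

Implied z = VaR/σ = 4.447 / 2.269 = 1.960.
This matches z(97.5%) = 1.960.

97.5%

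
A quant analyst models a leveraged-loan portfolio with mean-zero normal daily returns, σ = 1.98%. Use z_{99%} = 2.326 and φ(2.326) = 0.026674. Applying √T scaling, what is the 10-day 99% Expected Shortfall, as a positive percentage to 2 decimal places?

16.70%

σ_{10d} = 1.98% × √10 = 6.261%.
ES multiplier = φ(z)/(1−α) = 0.026674/0.01 = 2.667.
ES = 6.261% × 2.667 = 16.698%.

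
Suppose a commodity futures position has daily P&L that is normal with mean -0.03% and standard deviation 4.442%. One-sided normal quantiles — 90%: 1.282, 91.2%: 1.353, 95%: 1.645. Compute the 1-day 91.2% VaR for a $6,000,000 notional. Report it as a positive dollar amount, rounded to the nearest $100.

VaR = −μ + z·σ = −(-0.03%) + 1.353 × 4.442% = 6.040%.
On $6,000,000: 0.06040 × $6,000,000 = $362,400.

$362,400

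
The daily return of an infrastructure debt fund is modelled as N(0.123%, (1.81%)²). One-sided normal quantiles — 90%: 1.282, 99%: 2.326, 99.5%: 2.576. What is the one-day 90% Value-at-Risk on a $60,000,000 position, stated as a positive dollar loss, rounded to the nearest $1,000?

VaR = −μ + z·σ = −(0.123%) + 1.282 × 1.81% = 2.197%.
On $60,000,000: 0.02197 × $60,000,000 = $1,318,200.

$1,318,000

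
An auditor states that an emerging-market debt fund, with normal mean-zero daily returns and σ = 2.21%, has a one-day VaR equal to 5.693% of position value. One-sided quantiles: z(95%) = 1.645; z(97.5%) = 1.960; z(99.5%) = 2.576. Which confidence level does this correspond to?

Implied z = VaR/σ = 5.693 / 2.21 = 2.576.
This matches z(99.5%) = 2.576.

99.5%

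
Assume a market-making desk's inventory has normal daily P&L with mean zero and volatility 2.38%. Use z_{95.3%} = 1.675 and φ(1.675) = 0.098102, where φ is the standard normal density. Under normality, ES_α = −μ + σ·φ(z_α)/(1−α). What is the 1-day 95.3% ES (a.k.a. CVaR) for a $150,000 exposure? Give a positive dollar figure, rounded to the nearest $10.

$7,450

Tail multiplier: φ(z)/(1−α) = 0.098102 / 0.047 = 2.087.
ES = 2.38% × 2.087 = 4.967%.
On $150,000: 0.04967 × $150,000 = $7,450.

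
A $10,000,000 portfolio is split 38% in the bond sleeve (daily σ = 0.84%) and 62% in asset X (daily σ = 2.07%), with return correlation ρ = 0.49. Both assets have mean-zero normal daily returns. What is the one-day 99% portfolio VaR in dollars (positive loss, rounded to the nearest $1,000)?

$341,000

σ_p² = 0.38²·0.84² + 0.62²·2.07² + 2·0.49·0.38·0.62·0.84·2.07 = 2.1505 (%²).
σ_p = √2.1505 = 1.466%.
At 99%, z = 2.326.
VaR = 2.326 × 1.466% = 3.410%; on $10,000,000 that is $341,000.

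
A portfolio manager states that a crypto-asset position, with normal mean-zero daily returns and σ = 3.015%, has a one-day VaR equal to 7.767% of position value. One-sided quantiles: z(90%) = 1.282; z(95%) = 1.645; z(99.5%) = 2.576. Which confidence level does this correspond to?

99.5%

Implied z = VaR/σ = 7.767 / 3.015 = 2.576.
This matches z(99.5%) = 2.576.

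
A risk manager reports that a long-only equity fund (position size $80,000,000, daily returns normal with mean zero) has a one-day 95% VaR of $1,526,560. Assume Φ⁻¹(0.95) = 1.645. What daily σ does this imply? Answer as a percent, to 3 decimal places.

1.160%

VaR as a fraction: $1,526,560 / $80,000,000 = 1.908%.
σ = VaR / z = 1.908% / 1.645 = 1.160%.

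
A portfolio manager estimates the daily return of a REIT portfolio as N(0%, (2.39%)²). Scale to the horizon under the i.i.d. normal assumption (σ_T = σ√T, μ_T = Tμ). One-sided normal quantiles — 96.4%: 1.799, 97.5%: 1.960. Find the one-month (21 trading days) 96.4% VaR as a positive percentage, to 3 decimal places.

σ_{21d} = 2.39% × √21 = 10.952%.
VaR = 1.799 × 10.952% = 19.703%.

19.703%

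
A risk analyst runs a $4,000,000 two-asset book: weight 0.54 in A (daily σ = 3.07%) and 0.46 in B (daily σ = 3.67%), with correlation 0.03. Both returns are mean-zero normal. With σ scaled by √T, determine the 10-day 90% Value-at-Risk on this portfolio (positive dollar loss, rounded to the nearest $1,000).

σ_p = √(0.54²·3.07² + 0.46²·3.67² + 2·0.03·0.54·0.46·3.07·3.67) = 2.401%.
σ_{10d} = 2.401% × √10 = 7.593%.
z(90%) = 1.282.
VaR = 1.282 × 7.593% = 9.734%; on $4,000,000 that is $389,360.

$389,000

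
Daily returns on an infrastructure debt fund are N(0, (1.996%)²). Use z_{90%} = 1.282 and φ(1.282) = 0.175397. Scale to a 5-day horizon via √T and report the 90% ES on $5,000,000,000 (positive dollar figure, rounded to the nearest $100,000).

σ_{5d} = 1.996% × √5 = 4.463%.
ES multiplier = φ(z)/(1−α) = 0.175397/0.1 = 1.754.
ES = 4.463% × 1.754 = 7.828%; on $5,000,000,000: $391,400,000.

$391,400,000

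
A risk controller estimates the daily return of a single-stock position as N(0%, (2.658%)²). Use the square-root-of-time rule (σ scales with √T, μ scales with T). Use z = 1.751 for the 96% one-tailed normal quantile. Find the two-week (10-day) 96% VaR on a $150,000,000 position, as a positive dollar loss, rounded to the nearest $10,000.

σ_{10d} = 2.658% × √10 = 8.405%.
VaR = 1.751 × 8.405% = 14.717%.
On $150,000,000: 0.14717 × $150,000,000 = $22,075,500.

$22,080,000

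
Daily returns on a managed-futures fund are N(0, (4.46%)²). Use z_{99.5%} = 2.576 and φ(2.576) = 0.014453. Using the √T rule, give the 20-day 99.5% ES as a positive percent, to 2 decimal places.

57.66%

σ_{20d} = 4.46% × √20 = 19.946%.
ES multiplier = φ(z)/(1−α) = 0.014453/0.005 = 2.891.
ES = 19.946% × 2.891 = 57.664%.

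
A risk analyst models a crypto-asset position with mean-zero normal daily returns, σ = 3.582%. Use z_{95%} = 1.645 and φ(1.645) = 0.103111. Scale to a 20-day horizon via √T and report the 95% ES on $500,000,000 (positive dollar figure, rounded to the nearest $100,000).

$165,200,000

σ_{20d} = 3.582% × √20 = 16.019%.
ES multiplier = φ(z)/(1−α) = 0.103111/0.05 = 2.062.
ES = 16.019% × 2.062 = 33.031%; on $500,000,000: $165,155,000.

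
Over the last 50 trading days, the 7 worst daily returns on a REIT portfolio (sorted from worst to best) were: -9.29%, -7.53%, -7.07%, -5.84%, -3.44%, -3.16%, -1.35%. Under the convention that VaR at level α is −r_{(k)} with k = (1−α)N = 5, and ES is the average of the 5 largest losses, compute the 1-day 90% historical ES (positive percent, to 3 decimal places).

The 5 worst returns sum to -33.17%.
ES = −(-33.17%) / 5 = 6.634%.

6.634%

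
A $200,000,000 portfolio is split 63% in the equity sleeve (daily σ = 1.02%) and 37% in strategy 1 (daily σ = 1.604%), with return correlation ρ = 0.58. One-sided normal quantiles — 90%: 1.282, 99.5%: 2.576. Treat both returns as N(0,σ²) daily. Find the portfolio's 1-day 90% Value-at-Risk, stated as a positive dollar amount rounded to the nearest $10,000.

σ_p² = 0.63²·1.02² + 0.37²·1.604² + 2·0.58·0.63·0.37·1.02·1.604 = 1.2075 (%²).
σ_p = √1.2075 = 1.099%.
VaR = 1.282 × 1.099% = 1.409%; on $200,000,000 that is $2,818,000.

$2,820,000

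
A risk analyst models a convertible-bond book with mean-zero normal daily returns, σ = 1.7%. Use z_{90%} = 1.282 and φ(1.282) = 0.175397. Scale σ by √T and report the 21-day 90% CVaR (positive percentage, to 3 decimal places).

σ_{21d} = 1.7% × √21 = 7.790%.
ES multiplier = φ(z)/(1−α) = 0.175397/0.1 = 1.754.
ES = 7.790% × 1.754 = 13.664%.

13.664%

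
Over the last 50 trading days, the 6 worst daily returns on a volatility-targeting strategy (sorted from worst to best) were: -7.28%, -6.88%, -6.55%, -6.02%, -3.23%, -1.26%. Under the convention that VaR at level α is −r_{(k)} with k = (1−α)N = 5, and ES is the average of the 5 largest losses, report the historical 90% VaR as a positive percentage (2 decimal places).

k = 5; the 5th lowest return is -3.23%, so VaR = 3.23%.

3.23%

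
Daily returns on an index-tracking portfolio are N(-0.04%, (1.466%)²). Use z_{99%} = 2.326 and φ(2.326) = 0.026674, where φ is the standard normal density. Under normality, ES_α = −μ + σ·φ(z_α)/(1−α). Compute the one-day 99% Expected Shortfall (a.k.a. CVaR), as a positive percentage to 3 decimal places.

Tail multiplier: φ(z)/(1−α) = 0.026674 / 0.01 = 2.667.
ES = −(-0.04%) + 1.466% × 2.667 = 3.950%.

3.950%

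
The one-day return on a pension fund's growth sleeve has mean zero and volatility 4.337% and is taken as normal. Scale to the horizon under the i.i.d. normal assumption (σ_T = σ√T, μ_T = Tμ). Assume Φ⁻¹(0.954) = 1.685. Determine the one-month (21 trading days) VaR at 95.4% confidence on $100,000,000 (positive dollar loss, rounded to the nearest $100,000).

$33,500,000

σ_{21d} = 4.337% × √21 = 19.875%.
VaR = 1.685 × 19.875% = 33.489%.
On $100,000,000: 0.33489 × $100,000,000 = $33,489,000.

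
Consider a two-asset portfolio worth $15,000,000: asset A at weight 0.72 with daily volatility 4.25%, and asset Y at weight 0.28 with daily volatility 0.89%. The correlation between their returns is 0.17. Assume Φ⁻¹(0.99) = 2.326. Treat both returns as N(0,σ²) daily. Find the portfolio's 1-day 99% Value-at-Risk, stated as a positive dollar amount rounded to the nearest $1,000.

σ_p² = 0.72²·4.25² + 0.28²·0.89² + 2·0.17·0.72·0.28·4.25·0.89 = 9.6850 (%²).
σ_p = √9.6850 = 3.112%.
VaR = 2.326 × 3.112% = 7.239%; on $15,000,000 that is $1,085,850.

$1,086,000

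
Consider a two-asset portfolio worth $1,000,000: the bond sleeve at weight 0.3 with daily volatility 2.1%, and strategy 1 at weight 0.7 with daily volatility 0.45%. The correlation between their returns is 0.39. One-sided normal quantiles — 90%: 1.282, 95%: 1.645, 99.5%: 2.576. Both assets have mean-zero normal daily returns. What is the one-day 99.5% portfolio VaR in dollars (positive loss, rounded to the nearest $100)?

$20,800

σ_p² = 0.3²·2.1² + 0.7²·0.45² + 2·0.39·0.3·0.7·2.1·0.45 = 0.6509 (%²).
σ_p = √0.6509 = 0.807%.
VaR = 2.576 × 0.807% = 2.079%; on $1,000,000 that is $20,790.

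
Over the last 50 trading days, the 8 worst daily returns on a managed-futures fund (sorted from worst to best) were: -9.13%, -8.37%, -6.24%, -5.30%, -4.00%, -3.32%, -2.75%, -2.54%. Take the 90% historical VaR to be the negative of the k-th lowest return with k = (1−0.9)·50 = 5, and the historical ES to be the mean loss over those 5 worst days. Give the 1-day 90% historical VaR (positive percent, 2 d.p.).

4.00%

k = 5; the 5th lowest return is -4.00%, so VaR = 4.00%.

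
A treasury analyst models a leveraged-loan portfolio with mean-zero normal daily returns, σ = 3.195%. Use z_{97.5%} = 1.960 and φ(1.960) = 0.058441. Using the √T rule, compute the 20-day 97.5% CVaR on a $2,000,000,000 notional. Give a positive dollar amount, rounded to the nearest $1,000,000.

σ_{20d} = 3.195% × √20 = 14.288%.
ES multiplier = φ(z)/(1−α) = 0.058441/0.025 = 2.338.
ES = 14.288% × 2.338 = 33.405%; on $2,000,000,000: $668,100,000.

$668,000,000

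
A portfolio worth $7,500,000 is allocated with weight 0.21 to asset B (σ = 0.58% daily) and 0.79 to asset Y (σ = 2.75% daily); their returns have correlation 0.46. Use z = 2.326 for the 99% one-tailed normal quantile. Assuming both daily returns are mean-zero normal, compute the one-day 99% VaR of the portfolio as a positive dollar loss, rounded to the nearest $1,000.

$389,000

σ_p² = 0.21²·0.58² + 0.79²·2.75² + 2·0.46·0.21·0.79·0.58·2.75 = 4.9780 (%²).
σ_p = √4.9780 = 2.231%.
VaR = 2.326 × 2.231% = 5.189%; on $7,500,000 that is $389,175.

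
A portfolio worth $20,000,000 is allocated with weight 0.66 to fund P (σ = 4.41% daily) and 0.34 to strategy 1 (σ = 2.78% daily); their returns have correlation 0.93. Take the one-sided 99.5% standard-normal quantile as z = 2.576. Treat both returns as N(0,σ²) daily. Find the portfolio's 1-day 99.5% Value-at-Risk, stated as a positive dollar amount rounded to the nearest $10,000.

σ_p² = 0.66²·4.41² + 0.34²·2.78² + 2·0.93·0.66·0.34·4.41·2.78 = 14.4820 (%²).
σ_p = √14.4820 = 3.806%.
VaR = 2.576 × 3.806% = 9.804%; on $20,000,000 that is $1,960,800.

$1,960,000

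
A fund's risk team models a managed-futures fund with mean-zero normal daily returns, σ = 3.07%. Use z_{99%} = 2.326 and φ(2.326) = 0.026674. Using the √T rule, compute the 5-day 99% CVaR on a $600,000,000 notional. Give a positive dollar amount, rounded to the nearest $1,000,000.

σ_{5d} = 3.07% × √5 = 6.865%.
ES multiplier = φ(z)/(1−α) = 0.026674/0.01 = 2.667.
ES = 6.865% × 2.667 = 18.309%; on $600,000,000: $109,854,000.

$110,000,000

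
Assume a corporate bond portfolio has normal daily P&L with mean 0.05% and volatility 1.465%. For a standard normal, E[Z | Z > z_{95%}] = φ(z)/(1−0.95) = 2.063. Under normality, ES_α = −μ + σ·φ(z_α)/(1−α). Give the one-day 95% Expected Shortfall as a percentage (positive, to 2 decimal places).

2.97%

ES = −(0.05%) + 1.465% × 2.063 = 2.972%.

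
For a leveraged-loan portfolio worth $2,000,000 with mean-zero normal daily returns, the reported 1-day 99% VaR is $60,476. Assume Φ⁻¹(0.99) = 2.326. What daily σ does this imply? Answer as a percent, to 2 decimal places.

VaR as a fraction: $60,476 / $2,000,000 = 3.024%.
σ = VaR / z = 3.024% / 2.326 = 1.300%.

1.30%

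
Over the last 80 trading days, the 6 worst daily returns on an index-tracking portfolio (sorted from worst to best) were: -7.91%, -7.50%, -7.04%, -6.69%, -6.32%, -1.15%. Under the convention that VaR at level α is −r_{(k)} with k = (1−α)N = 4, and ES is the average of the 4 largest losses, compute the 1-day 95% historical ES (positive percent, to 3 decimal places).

7.285%

The 4 worst returns sum to -29.14%.
ES = −(-29.14%) / 4 = 7.285%.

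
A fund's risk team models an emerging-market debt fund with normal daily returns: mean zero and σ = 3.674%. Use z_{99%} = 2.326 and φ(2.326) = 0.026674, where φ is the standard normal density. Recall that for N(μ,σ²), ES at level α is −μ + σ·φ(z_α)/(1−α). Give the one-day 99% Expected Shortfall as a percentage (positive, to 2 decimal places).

9.80%

Tail multiplier: φ(z)/(1−α) = 0.026674 / 0.01 = 2.667.
ES = 3.674% × 2.667 = 9.799%.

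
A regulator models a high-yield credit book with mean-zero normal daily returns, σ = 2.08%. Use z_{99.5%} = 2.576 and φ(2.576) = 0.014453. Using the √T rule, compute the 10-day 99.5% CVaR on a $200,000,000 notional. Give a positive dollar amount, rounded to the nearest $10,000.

σ_{10d} = 2.08% × √10 = 6.578%.
ES multiplier = φ(z)/(1−α) = 0.014453/0.005 = 2.891.
ES = 6.578% × 2.891 = 19.017%; on $200,000,000: $38,034,000.

$38,030,000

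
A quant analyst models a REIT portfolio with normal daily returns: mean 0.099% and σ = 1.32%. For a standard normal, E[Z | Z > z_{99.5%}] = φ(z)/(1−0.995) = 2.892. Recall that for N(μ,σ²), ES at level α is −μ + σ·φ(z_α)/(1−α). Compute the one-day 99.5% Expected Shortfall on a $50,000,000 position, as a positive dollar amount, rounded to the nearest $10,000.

ES = −(0.099%) + 1.32% × 2.892 = 3.718%.
On $50,000,000: 0.03718 × $50,000,000 = $1,859,000.

$1,860,000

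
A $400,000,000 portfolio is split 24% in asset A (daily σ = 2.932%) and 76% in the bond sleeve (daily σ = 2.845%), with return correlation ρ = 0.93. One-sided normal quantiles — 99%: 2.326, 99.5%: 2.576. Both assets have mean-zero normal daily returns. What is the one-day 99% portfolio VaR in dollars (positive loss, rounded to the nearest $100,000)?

$26,300,000

σ_p² = 0.24²·2.932² + 0.76²·2.845² + 2·0.93·0.24·0.76·2.932·2.845 = 8.0003 (%²).
σ_p = √8.0003 = 2.828%.
VaR = 2.326 × 2.828% = 6.578%; on $400,000,000 that is $26,312,000.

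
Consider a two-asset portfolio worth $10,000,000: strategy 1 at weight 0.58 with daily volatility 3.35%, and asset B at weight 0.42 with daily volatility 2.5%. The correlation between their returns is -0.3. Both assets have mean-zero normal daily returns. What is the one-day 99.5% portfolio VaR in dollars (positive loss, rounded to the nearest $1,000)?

$492,000

σ_p² = 0.58²·3.35² + 0.42²·2.5² + 2·-0.3·0.58·0.42·3.35·2.5 = 3.6537 (%²).
σ_p = √3.6537 = 1.911%.
At 99.5%, z = 2.576.
VaR = 2.576 × 1.911% = 4.923%; on $10,000,000 that is $492,300.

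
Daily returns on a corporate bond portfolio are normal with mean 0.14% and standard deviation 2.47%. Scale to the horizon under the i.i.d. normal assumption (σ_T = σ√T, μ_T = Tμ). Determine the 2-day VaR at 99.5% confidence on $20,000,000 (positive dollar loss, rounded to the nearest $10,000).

At 99.5%, z = 2.576.
σ_{2d} = 2.47% × √2 = 3.493%; μ_{2d} = 2 × 0.14% = 0.280%.
VaR = −(0.280%) + 2.576 × 3.493% = 8.718%.
On $20,000,000: 0.08718 × $20,000,000 = $1,743,600.

$1,740,000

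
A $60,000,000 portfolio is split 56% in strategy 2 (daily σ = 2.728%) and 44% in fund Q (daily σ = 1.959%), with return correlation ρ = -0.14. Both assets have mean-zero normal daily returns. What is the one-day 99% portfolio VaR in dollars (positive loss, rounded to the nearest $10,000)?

σ_p² = 0.56²·2.728² + 0.44²·1.959² + 2·-0.14·0.56·0.44·2.728·1.959 = 2.7081 (%²).
σ_p = √2.7081 = 1.646%.
At 99%, z = 2.326.
VaR = 2.326 × 1.646% = 3.829%; on $60,000,000 that is $2,297,400.

$2,300,000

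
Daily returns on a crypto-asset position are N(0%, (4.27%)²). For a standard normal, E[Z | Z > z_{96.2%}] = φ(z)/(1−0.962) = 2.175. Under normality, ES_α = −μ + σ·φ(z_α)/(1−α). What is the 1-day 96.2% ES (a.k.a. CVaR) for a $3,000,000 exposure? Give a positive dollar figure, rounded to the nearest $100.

ES = 4.27% × 2.175 = 9.287%.
On $3,000,000: 0.09287 × $3,000,000 = $278,610.

$278,600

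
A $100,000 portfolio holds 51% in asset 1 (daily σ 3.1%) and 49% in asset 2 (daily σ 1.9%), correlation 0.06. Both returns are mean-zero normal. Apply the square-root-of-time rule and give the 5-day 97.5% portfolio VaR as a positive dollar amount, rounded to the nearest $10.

σ_p = √(0.51²·3.1² + 0.49²·1.9² + 2·0.06·0.51·0.49·3.1·1.9) = 1.882%.
σ_{5d} = 1.882% × √5 = 4.208%.
z(97.5%) = 1.960.
VaR = 1.960 × 4.208% = 8.248%; on $100,000 that is $8,248.

$8,250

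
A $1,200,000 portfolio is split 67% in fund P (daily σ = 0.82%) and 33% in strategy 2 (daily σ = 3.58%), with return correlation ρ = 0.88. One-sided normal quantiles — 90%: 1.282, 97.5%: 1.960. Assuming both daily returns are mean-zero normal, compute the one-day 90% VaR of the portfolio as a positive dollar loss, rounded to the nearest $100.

σ_p² = 0.67²·0.82² + 0.33²·3.58² + 2·0.88·0.67·0.33·0.82·3.58 = 2.8399 (%²).
σ_p = √2.8399 = 1.685%.
VaR = 1.282 × 1.685% = 2.160%; on $1,200,000 that is $25,920.

$25,900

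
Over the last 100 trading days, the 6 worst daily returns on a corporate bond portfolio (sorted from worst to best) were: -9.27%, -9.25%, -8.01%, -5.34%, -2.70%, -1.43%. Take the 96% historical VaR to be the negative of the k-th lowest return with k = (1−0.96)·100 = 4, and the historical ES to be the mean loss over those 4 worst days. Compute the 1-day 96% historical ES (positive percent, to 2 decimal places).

7.97%

The 4 worst returns sum to -31.87%.
ES = −(-31.87%) / 4 = 7.9675% ≈ 7.97%.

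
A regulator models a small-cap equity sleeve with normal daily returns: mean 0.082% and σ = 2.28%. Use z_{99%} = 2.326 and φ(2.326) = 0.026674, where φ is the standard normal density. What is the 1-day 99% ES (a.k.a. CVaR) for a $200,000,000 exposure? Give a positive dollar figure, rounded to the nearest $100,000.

Tail multiplier: φ(z)/(1−α) = 0.026674 / 0.01 = 2.667.
ES = −(0.082%) + 2.28% × 2.667 = 5.999%.
On $200,000,000: 0.05999 × $200,000,000 = $11,998,000.

$12,000,000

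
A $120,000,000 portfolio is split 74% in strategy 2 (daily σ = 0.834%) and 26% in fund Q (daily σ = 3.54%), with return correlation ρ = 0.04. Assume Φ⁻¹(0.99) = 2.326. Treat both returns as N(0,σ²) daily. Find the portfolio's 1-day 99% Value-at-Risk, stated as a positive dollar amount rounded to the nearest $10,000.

σ_p² = 0.74²·0.834² + 0.26²·3.54² + 2·0.04·0.74·0.26·0.834·3.54 = 1.2735 (%²).
σ_p = √1.2735 = 1.128%.
VaR = 2.326 × 1.128% = 2.624%; on $120,000,000 that is $3,148,800.

$3,150,000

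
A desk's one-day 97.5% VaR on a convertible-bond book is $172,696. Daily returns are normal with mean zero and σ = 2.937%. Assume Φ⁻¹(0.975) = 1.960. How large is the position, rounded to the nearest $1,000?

$3,000,000

VaR as a fraction of value: z·σ = 1.960 × 2.937% = 5.75652%.
Position = $172,696 / 0.0575652 = $3,000,007.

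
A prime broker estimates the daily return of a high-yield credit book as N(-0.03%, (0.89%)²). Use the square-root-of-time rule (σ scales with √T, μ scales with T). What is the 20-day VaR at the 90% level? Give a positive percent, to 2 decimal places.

At 90%, z = 1.282.
σ_{20d} = 0.89% × √20 = 3.980%; μ_{20d} = 20 × -0.03% = -0.600%.
VaR = −(-0.600%) + 1.282 × 3.980% = 5.702%.

5.70%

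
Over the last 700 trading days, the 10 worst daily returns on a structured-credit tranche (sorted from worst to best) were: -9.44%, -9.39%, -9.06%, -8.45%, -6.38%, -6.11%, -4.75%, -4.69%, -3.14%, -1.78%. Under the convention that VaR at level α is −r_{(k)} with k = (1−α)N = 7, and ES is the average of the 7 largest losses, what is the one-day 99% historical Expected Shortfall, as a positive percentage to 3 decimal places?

7.654%

The 7 worst returns sum to -53.58%.
ES = −(-53.58%) / 7 = 7.6542…% ≈ 7.654%.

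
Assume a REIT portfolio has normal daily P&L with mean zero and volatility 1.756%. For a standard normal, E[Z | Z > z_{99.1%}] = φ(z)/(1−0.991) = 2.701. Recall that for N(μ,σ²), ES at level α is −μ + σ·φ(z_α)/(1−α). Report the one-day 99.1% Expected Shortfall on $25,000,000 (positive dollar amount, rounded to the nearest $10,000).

$1,190,000

ES = 1.756% × 2.701 = 4.743%.
On $25,000,000: 0.04743 × $25,000,000 = $1,185,750.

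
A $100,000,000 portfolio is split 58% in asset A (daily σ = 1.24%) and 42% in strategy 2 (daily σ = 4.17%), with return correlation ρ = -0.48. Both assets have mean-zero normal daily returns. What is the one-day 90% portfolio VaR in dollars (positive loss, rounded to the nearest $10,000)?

σ_p² = 0.58²·1.24² + 0.42²·4.17² + 2·-0.48·0.58·0.42·1.24·4.17 = 2.3754 (%²).
σ_p = √2.3754 = 1.541%.
At 90%, z = 1.282.
VaR = 1.282 × 1.541% = 1.976%; on $100,000,000 that is $1,976,000.

$1,980,000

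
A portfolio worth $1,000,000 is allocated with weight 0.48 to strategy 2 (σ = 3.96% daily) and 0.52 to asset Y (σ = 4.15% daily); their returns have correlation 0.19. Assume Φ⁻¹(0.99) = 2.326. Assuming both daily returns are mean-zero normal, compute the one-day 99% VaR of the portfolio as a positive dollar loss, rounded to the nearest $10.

σ_p² = 0.48²·3.96² + 0.52²·4.15² + 2·0.19·0.48·0.52·3.96·4.15 = 9.8287 (%²).
σ_p = √9.8287 = 3.135%.
VaR = 2.326 × 3.135% = 7.292%; on $1,000,000 that is $72,920.

$72,920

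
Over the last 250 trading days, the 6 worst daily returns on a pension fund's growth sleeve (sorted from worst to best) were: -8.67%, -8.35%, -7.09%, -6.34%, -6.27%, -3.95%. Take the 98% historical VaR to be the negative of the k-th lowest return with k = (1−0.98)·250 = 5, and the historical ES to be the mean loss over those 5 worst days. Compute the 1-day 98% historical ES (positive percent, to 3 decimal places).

The 5 worst returns sum to -36.72%.
ES = −(-36.72%) / 5 = 7.344%.

7.344%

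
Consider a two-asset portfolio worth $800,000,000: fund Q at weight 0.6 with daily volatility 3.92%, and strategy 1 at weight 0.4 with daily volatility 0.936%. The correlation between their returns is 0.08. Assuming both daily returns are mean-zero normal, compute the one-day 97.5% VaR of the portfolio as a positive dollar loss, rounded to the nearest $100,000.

$37,800,000

σ_p² = 0.6²·3.92² + 0.4²·0.936² + 2·0.08·0.6·0.4·3.92·0.936 = 5.8130 (%²).
σ_p = √5.8130 = 2.411%.
At 97.5%, z = 1.960.
VaR = 1.960 × 2.411% = 4.726%; on $800,000,000 that is $37,808,000.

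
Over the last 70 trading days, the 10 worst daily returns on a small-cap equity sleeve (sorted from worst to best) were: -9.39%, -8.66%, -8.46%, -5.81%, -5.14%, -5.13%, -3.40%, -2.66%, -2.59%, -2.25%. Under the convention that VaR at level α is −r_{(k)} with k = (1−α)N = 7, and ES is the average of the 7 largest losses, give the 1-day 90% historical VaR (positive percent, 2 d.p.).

3.40%

k = 7; the 7th lowest return is -3.40%, so VaR = 3.40%.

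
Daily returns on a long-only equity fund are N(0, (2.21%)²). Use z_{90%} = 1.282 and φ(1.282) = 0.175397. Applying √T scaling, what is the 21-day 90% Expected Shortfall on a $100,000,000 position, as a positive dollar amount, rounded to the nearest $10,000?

$17,760,000

σ_{21d} = 2.21% × √21 = 10.127%.
ES multiplier = φ(z)/(1−α) = 0.175397/0.1 = 1.754.
ES = 10.127% × 1.754 = 17.763%; on $100,000,000: $17,763,000.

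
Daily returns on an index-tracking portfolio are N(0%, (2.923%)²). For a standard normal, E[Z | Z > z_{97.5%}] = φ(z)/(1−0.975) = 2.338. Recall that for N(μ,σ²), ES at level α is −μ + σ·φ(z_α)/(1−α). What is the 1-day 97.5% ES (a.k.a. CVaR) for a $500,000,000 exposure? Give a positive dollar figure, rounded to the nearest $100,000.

ES = 2.923% × 2.338 = 6.834%.
On $500,000,000: 0.06834 × $500,000,000 = $34,170,000.

$34,200,000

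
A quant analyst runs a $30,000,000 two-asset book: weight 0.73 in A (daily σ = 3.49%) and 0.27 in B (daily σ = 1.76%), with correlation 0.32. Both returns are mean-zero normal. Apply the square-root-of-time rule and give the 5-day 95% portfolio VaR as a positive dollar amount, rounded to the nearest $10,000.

$3,020,000

σ_p = √(0.73²·3.49² + 0.27²·1.76² + 2·0.32·0.73·0.27·3.49·1.76) = 2.737%.
σ_{5d} = 2.737% × √5 = 6.120%.
z(95%) = 1.645.
VaR = 1.645 × 6.120% = 10.067%; on $30,000,000 that is $3,020,100.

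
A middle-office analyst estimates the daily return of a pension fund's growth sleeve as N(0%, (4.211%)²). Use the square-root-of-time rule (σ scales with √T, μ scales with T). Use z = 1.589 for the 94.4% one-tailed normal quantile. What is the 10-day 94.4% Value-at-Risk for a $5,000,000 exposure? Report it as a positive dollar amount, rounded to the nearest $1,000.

σ_{10d} = 4.211% × √10 = 13.316%.
VaR = 1.589 × 13.316% = 21.159%.
On $5,000,000: 0.21159 × $5,000,000 = $1,057,950.

$1,058,000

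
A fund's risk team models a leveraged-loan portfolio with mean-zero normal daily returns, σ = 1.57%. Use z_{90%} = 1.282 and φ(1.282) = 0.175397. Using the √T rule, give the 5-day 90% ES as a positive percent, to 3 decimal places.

σ_{5d} = 1.57% × √5 = 3.511%.
ES multiplier = φ(z)/(1−α) = 0.175397/0.1 = 1.754.
ES = 3.511% × 1.754 = 6.158%.

6.158%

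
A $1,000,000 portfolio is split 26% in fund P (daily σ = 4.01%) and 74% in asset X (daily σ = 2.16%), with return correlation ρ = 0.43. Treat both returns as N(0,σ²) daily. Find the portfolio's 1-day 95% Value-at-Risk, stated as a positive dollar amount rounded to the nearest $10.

$37,060

σ_p² = 0.26²·4.01² + 0.74²·2.16² + 2·0.43·0.26·0.74·4.01·2.16 = 5.0751 (%²).
σ_p = √5.0751 = 2.253%.
At 95%, z = 1.645.
VaR = 1.645 × 2.253% = 3.706%; on $1,000,000 that is $37,060.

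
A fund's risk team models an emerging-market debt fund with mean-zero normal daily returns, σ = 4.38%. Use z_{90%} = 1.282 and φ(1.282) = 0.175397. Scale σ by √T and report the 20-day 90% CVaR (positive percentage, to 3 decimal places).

34.357%

σ_{20d} = 4.38% × √20 = 19.588%.
ES multiplier = φ(z)/(1−α) = 0.175397/0.1 = 1.754.
ES = 19.588% × 1.754 = 34.357%.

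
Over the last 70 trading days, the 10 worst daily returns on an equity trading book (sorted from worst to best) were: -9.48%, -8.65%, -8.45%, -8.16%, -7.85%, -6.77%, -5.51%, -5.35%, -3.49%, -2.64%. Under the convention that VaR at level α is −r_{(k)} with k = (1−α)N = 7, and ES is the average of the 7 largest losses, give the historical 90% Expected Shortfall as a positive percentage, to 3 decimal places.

7.839%

The 7 worst returns sum to -54.87%.
ES = −(-54.87%) / 7 = 7.8385…% ≈ 7.839%.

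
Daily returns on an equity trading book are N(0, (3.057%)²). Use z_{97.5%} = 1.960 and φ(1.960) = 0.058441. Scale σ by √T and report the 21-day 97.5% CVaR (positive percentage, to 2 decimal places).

σ_{21d} = 3.057% × √21 = 14.009%.
ES multiplier = φ(z)/(1−α) = 0.058441/0.025 = 2.338.
ES = 14.009% × 2.338 = 32.753%.

32.75%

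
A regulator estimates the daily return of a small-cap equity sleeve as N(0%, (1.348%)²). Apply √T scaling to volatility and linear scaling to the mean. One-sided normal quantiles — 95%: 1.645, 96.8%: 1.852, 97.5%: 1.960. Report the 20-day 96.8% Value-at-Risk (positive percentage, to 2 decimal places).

11.16%

σ_{20d} = 1.348% × √20 = 6.028%.
VaR = 1.852 × 6.028% = 11.164%.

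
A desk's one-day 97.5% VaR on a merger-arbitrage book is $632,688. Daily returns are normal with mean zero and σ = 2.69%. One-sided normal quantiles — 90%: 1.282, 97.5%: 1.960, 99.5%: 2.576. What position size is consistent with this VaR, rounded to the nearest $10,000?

VaR as a fraction of value: z·σ = 1.960 × 2.69% = 5.2724%.
Position = $632,688 / 0.052724 = $12,000,000.

$12,000,000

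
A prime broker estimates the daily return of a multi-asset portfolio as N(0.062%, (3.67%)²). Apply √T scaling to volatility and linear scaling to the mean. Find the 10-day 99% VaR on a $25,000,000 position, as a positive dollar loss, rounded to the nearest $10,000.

At 99%, z = 2.326.
σ_{10d} = 3.67% × √10 = 11.606%; μ_{10d} = 10 × 0.062% = 0.620%.
VaR = −(0.620%) + 2.326 × 11.606% = 26.376%.
On $25,000,000: 0.26376 × $25,000,000 = $6,594,000.

$6,590,000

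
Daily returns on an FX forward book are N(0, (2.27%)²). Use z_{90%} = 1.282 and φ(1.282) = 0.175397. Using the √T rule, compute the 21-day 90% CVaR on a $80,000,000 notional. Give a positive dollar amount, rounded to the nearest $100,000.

$14,600,000

σ_{21d} = 2.27% × √21 = 10.402%.
ES multiplier = φ(z)/(1−α) = 0.175397/0.1 = 1.754.
ES = 10.402% × 1.754 = 18.245%; on $80,000,000: $14,596,000.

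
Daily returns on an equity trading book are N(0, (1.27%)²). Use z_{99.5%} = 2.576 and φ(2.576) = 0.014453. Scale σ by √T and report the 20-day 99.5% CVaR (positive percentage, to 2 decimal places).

σ_{20d} = 1.27% × √20 = 5.680%.
ES multiplier = φ(z)/(1−α) = 0.014453/0.005 = 2.891.
ES = 5.680% × 2.891 = 16.421%.

16.42%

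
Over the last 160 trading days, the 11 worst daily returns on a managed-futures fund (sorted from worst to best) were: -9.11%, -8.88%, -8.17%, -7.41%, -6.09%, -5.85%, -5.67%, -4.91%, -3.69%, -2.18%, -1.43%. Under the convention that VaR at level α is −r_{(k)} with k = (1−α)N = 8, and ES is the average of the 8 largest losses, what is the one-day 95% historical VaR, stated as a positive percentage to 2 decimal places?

4.91%

k = 8; the 8th lowest return is -4.91%, so VaR = 4.91%.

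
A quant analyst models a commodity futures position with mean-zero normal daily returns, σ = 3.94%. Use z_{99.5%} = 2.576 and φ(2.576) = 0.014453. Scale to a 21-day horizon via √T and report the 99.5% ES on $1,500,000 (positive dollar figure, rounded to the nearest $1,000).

$783,000

σ_{21d} = 3.94% × √21 = 18.055%.
ES multiplier = φ(z)/(1−α) = 0.014453/0.005 = 2.891.
ES = 18.055% × 2.891 = 52.197%; on $1,500,000: $782,955.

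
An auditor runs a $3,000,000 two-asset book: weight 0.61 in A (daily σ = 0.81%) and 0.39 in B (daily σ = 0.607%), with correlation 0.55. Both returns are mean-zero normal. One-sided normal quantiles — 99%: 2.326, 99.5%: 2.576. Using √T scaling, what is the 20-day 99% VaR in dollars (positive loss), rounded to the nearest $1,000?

σ_p = √(0.61²·0.81² + 0.39²·0.607² + 2·0.55·0.61·0.39·0.81·0.607) = 0.655%.
σ_{20d} = 0.655% × √20 = 2.929%.
VaR = 2.326 × 2.929% = 6.813%; on $3,000,000 that is $204,390.

$204,000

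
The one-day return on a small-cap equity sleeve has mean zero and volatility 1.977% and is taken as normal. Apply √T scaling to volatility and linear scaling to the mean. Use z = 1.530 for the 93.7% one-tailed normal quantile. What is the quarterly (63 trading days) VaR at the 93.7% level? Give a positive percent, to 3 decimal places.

σ_{63d} = 1.977% × √63 = 15.692%.
VaR = 1.530 × 15.692% = 24.009%.

24.009%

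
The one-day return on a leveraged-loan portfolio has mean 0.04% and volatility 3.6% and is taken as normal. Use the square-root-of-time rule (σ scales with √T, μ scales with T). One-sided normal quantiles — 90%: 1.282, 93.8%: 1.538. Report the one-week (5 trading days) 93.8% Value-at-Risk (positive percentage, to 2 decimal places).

σ_{5d} = 3.6% × √5 = 8.050%; μ_{5d} = 5 × 0.04% = 0.200%.
VaR = −(0.200%) + 1.538 × 8.050% = 12.181%.

12.18%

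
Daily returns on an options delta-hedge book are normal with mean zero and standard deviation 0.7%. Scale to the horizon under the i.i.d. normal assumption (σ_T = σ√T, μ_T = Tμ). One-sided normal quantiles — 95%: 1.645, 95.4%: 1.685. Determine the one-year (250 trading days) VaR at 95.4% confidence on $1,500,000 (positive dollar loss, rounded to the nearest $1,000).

$280,000

σ_{250d} = 0.7% × √250 = 11.068%.
VaR = 1.685 × 11.068% = 18.650%.
On $1,500,000: 0.18650 × $1,500,000 = $279,750.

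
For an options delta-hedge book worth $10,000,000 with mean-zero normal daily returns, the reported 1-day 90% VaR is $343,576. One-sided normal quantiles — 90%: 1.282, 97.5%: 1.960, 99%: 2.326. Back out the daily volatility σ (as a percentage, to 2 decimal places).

2.68%

VaR as a fraction: $343,576 / $10,000,000 = 3.436%.
σ = VaR / z = 3.436% / 1.282 = 2.680%.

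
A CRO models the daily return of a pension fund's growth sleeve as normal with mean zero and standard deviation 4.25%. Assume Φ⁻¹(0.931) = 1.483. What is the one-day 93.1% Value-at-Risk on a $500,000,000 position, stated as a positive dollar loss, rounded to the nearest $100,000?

VaR = z·σ = 1.483 × 4.25% = 6.303%.
On $500,000,000: 0.06303 × $500,000,000 = $31,515,000.

$31,500,000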